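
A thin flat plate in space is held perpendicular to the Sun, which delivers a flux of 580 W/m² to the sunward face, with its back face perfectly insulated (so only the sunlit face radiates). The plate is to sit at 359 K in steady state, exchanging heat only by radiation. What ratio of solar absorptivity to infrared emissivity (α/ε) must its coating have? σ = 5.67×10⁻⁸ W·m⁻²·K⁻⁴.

Balance: αS·A = εσ·1A·T⁴ ⇒ α/ε = σT⁴/S.
α/ε = 5.67×10⁻⁸·(359)⁴/580 = 5.67×10⁻⁸·1.661×10¹⁰/580.

α/ε ≈ 1.62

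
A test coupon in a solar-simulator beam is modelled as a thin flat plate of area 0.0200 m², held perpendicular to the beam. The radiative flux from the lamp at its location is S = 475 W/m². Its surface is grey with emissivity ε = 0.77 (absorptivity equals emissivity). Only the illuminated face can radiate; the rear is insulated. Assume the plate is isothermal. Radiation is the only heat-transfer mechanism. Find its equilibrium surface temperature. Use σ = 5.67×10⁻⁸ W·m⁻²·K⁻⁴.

T ≈ 303 K

At equilibrium, absorbed power = emitted power.
Absorbing cross-section = A = 0.02000 m²; emitting surface = A = 0.02000 m² (ratio 1).
εS·A_cross = εσ·A_surf·T⁴  ⇒  T⁴ = S/(1σ)   (ε cancels).
T⁴ = 475/(1·5.67×10⁻⁸) = 8.377×10⁹ K⁴.
T = (8.377×10⁹)^(1/4).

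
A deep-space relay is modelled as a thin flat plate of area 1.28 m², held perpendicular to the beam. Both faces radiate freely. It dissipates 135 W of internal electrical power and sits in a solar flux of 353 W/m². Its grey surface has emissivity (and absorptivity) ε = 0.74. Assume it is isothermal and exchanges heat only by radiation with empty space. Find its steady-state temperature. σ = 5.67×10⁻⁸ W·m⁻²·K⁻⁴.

At steady state, absorbed solar power + internal power = radiated power.
Absorbed: α·S·A_cross = 0.74·353·1.280 = 334.4 W (cross-section A).
Total input = 334.4 + 135 = 469.4 W.
Radiated: εσ·A_surf·T⁴ with A_surf = 2A = 2.560 m².
T⁴ = 469.4/(0.74·5.67×10⁻⁸·2.560) = 4.370×10⁹ K⁴.

T ≈ 257 K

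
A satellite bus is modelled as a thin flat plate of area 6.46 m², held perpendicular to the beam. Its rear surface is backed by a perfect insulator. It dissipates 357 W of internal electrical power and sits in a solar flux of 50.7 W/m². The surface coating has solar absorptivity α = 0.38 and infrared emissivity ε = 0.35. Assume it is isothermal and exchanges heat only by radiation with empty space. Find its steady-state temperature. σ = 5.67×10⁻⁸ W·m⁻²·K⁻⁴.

At steady state, absorbed solar power + internal power = radiated power.
Absorbed: α·S·A_cross = 0.38·50.7·6.460 = 124.5 W (cross-section A).
Total input = 124.5 + 357 = 481.5 W.
Radiated: εσ·A_surf·T⁴ with A_surf = A = 6.460 m².
T⁴ = 481.5/(0.35·5.67×10⁻⁸·6.460) = 3.756×10⁹ K⁴.

T ≈ 248 K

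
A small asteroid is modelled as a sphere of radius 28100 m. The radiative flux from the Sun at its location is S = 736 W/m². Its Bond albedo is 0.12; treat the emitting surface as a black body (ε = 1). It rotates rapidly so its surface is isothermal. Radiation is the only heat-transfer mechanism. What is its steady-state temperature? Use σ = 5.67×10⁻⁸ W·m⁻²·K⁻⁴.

T ≈ 231 K

At equilibrium, absorbed power = emitted power.
Absorbing cross-section = πr² = 2.481×10⁹ m²; emitting surface = 4πr² = 9.923×10⁹ m² (ratio 4).
(1−a)S·A_cross = εσ·A_surf·T⁴  ⇒  T⁴ = (1−a)S/(4σ).
T⁴ = 0.880·736/(4·5.67×10⁻⁸) = 2.856×10⁹ K⁴.
T = (2.856×10⁹)^(1/4).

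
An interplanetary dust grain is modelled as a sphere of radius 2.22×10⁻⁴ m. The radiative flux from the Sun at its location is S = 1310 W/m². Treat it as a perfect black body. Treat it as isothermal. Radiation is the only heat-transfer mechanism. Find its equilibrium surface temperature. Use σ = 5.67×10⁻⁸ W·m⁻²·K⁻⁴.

At equilibrium, absorbed power = emitted power.
Absorbing cross-section = πr² = 1.548×10⁻⁷ m²; emitting surface = 4πr² = 6.193×10⁻⁷ m² (ratio 4).
S·A_cross = εσ·A_surf·T⁴  ⇒  T⁴ = S/(4σ).
T⁴ = 1.00·1310/(4·5.67×10⁻⁸) = 5.776×10⁹ K⁴.
T = (5.776×10⁹)^(1/4).

T ≈ 276 K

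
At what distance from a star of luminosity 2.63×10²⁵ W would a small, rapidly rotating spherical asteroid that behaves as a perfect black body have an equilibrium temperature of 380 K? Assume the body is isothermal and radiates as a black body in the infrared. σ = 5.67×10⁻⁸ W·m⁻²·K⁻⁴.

For an isothermal black-emitting sphere, (1−a)S·πr² = σ·4πr²·T⁴ ⇒ S = 4σT⁴/(1−a).
S = 4·5.67×10⁻⁸·(380)⁴/1.00 = 4729 W/m².
Flux falls as S = L/(4πd²), so d = √(L/(4πS)) = √(2.63×10²⁵/(4π·4729)).

d ≈ 2.10×10¹⁰ m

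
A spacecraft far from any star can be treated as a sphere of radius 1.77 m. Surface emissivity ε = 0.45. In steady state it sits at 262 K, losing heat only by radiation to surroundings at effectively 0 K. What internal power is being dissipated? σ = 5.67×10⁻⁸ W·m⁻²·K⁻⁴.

P ≈ 4730 W

Steady state: P = εσA T⁴.
A = 4πr² = 39.37 m²; T⁴ = (262)⁴ = 4.712×10⁹ K⁴.
P = 0.45 × 5.67×10⁻⁸ × 39.37 × 4.712×10⁹.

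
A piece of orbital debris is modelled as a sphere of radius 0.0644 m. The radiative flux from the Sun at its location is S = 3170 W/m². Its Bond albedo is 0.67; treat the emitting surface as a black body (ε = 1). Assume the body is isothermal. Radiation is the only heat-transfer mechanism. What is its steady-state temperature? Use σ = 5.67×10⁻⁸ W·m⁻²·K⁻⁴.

T ≈ 261 K

At equilibrium, absorbed power = emitted power.
Absorbing cross-section = πr² = 0.01303 m²; emitting surface = 4πr² = 0.05212 m² (ratio 4).
(1−a)S·A_cross = εσ·A_surf·T⁴  ⇒  T⁴ = (1−a)S/(4σ).
T⁴ = 0.330·3170/(4·5.67×10⁻⁸) = 4.612×10⁹ K⁴.
T = (4.612×10⁹)^(1/4).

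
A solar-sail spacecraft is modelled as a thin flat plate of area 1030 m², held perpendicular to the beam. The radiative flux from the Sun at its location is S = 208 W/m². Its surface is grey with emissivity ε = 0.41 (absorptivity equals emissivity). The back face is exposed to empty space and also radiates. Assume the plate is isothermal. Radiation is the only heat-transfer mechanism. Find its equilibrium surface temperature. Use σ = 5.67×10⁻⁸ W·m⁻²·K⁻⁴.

At equilibrium, absorbed power = emitted power.
Absorbing cross-section = A = 1030 m²; emitting surface = 2A = 2060 m² (ratio 2).
εS·A_cross = εσ·A_surf·T⁴  ⇒  T⁴ = S/(2σ)   (ε cancels).
T⁴ = 208/(2·5.67×10⁻⁸) = 1.834×10⁹ K⁴.
T = (1.834×10⁹)^(1/4).

T ≈ 207 K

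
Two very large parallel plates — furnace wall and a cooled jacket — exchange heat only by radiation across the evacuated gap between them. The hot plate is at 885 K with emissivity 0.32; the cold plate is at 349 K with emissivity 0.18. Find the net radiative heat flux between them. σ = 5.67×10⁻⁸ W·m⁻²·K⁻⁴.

For two infinite grey parallel plates, q = σ(T₁⁴ − T₂⁴)/(1/ε₁ + 1/ε₂ − 1).
T₁⁴ − T₂⁴ = 6.134×10¹¹ − 1.484×10¹⁰ = 5.986×10¹¹ K⁴.
1/ε₁ + 1/ε₂ − 1 = 3.125 + 5.556 − 1 = 7.681.
q = 5.67×10⁻⁸ × 5.986×10¹¹ / 7.681.

q ≈ 4420 W/m²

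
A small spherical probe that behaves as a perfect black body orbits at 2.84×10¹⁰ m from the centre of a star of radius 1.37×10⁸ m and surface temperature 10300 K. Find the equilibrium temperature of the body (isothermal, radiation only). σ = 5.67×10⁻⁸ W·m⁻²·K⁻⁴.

T ≈ 506 K

The star's surface emits σT_*⁴; at distance d the flux is S = σT_*⁴(R_*/d)².
S = 5.67×10⁻⁸·(10300)⁴·(1.37×10⁸/2.84×10¹⁰)² = 14850 W/m².
For an isothermal sphere T⁴ = (1−a)S/(4σ) = 6.548×10¹⁰ K⁴.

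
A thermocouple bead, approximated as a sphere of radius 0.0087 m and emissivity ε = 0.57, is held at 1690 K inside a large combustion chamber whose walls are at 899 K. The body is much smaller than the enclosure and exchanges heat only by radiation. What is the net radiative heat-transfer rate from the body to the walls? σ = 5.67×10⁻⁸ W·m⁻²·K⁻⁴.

P_net ≈ 231 W

For a small grey body in a large enclosure: P_net = εσA(T_body⁴ − T_wall⁴).
A = 4πr² = 9.511×10⁻⁴ m²; T_body⁴ − T_wall⁴ = 8.157×10¹² − 6.532×10¹¹ = 7.504×10¹² K⁴.
|P_net| = 0.57·5.67×10⁻⁸·9.511×10⁻⁴·7.504×10¹².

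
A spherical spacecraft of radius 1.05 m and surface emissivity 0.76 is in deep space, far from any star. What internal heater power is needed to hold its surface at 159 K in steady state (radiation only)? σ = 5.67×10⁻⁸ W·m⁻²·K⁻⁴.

P = εσ·4πr²·T⁴.
4πr² = 13.85 m²; T⁴ = 6.391×10⁸ K⁴.
P = 0.76·5.67×10⁻⁸·13.85·6.391×10⁸.

P ≈ 382 W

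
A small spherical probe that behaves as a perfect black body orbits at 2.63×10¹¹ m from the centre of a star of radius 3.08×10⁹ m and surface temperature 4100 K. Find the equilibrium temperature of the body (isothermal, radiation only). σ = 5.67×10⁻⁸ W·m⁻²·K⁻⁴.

T ≈ 314 K

The star's surface emits σT_*⁴; at distance d the flux is S = σT_*⁴(R_*/d)².
S = 5.67×10⁻⁸·(4100)⁴·(3.08×10⁹/2.63×10¹¹)² = 2197 W/m².
For an isothermal sphere T⁴ = (1−a)S/(4σ) = 9.689×10⁹ K⁴.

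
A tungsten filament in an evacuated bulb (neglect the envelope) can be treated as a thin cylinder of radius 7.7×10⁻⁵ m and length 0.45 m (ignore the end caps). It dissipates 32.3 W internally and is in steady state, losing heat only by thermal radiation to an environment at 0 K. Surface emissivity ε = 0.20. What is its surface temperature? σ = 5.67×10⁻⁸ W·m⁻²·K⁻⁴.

T ≈ 1900 K

Steady state: internal power = radiated power, P = εσA T⁴.
Radiating area A = 2πrL = 2.177×10⁻⁴ m².
T⁴ = P/(εσA) = 32.3/(0.20·5.67×10⁻⁸·2.177×10⁻⁴) = 1.308×10¹³ K⁴.
T = (1.308×10¹³)^(1/4).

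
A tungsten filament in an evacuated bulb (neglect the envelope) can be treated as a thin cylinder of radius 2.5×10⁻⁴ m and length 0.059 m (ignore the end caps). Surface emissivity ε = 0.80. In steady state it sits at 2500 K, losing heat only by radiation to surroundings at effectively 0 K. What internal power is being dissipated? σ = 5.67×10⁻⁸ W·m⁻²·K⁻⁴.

P ≈ 164 W

Steady state: P = εσA T⁴.
A = 2πrL = 9.268×10⁻⁵ m²; T⁴ = (2500)⁴ = 3.906×10¹³ K⁴.
P = 0.80 × 5.67×10⁻⁸ × 9.268×10⁻⁵ × 3.906×10¹³.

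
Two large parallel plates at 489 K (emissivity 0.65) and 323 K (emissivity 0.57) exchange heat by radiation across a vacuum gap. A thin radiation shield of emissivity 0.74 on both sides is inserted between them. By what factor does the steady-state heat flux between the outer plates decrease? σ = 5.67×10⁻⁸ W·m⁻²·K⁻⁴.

factor ≈ 1.74

Without shield: q₀ = σΔ(T⁴)/(1/ε₁+1/ε₂−1) with denominator 2.293.
With shield the two gaps are in series; the resistances add: (1/ε₁+1/ε_s−1)+(1/ε_s+1/ε₂−1) = 1.890+2.106 = 3.996.
Heat-flux ratio q₀/q = 3.996/2.293.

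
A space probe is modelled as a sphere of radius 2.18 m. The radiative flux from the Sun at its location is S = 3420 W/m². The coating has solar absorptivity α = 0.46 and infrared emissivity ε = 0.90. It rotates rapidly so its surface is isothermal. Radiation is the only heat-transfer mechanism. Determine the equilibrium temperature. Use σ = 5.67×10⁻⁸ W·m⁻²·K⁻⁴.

T ≈ 296 K

At equilibrium, absorbed power = emitted power.
Absorbing cross-section = πr² = 14.93 m²; emitting surface = 4πr² = 59.72 m² (ratio 4).
αS·A_cross = εσ·A_surf·T⁴  ⇒  T⁴ = αS/(ε·4σ).
T⁴ = 0.460·3420/(0.90·4·5.67×10⁻⁸) = 7.707×10⁹ K⁴.
T = (7.707×10⁹)^(1/4).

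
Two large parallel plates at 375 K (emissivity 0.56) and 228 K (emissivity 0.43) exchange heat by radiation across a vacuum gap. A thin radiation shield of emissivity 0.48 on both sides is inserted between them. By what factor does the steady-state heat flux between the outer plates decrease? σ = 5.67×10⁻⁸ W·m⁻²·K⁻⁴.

Without shield: q₀ = σΔ(T⁴)/(1/ε₁+1/ε₂−1) with denominator 3.111.
With shield the two gaps are in series; the resistances add: (1/ε₁+1/ε_s−1)+(1/ε_s+1/ε₂−1) = 2.869+3.409 = 6.278.
Heat-flux ratio q₀/q = 6.278/3.111.

factor ≈ 2.02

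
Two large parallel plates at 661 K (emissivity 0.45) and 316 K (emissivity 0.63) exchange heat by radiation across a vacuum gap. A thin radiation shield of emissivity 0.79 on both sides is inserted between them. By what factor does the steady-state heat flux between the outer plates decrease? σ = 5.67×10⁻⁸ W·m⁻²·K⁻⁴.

factor ≈ 1.55

Without shield: q₀ = σΔ(T⁴)/(1/ε₁+1/ε₂−1) with denominator 2.810.
With shield the two gaps are in series; the resistances add: (1/ε₁+1/ε_s−1)+(1/ε_s+1/ε₂−1) = 2.488+1.853 = 4.341.
Heat-flux ratio q₀/q = 4.341/2.810.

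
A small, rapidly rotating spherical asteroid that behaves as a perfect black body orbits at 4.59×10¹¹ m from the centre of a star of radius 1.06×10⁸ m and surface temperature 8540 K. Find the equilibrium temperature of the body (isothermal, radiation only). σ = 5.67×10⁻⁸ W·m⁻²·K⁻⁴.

T ≈ 91.8 K

The star's surface emits σT_*⁴; at distance d the flux is S = σT_*⁴(R_*/d)².
S = 5.67×10⁻⁸·(8540)⁴·(1.06×10⁸/4.59×10¹¹)² = 16.08 W/m².
For an isothermal sphere T⁴ = (1−a)S/(4σ) = 7.092×10⁷ K⁴.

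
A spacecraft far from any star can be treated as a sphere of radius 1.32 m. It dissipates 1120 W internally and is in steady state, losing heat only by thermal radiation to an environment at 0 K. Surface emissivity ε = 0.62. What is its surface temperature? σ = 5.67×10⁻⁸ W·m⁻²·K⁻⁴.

Steady state: internal power = radiated power, P = εσA T⁴.
Radiating area A = 4πr² = 21.90 m².
T⁴ = P/(εσA) = 1120/(0.62·5.67×10⁻⁸·21.90) = 1.455×10⁹ K⁴.
T = (1.455×10⁹)^(1/4).

T ≈ 195 K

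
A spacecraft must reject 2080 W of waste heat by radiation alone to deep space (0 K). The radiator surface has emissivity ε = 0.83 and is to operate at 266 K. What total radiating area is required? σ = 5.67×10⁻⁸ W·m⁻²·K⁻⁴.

A ≈ 8.83 m²

P = εσA T⁴ ⇒ A = P/(εσT⁴).
T⁴ = 5.006×10⁹ K⁴.
A = 2080/(0.83 × 5.67×10⁻⁸ × 5.006×10⁹).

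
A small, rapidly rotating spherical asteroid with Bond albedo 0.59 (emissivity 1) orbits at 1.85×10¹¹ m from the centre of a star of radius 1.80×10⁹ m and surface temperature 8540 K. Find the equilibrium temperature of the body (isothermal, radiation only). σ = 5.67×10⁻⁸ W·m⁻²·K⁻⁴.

T ≈ 477 K

The star's surface emits σT_*⁴; at distance d the flux is S = σT_*⁴(R_*/d)².
S = 5.67×10⁻⁸·(8540)⁴·(1.80×10⁹/1.85×10¹¹)² = 28550 W/m².
For an isothermal sphere T⁴ = (1−a)S/(4σ) = 5.161×10¹⁰ K⁴.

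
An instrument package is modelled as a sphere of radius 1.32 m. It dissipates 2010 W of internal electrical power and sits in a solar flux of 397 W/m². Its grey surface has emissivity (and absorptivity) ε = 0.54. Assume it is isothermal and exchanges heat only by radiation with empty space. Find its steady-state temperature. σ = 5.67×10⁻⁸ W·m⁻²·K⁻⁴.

At steady state, absorbed solar power + internal power = radiated power.
Absorbed: α·S·A_cross = 0.54·397·5.474 = 1173 W (cross-section πr²).
Total input = 1173 + 2010 = 3183 W.
Radiated: εσ·A_surf·T⁴ with A_surf = 4πr² = 21.90 m².
T⁴ = 3183/(0.54·5.67×10⁻⁸·21.90) = 4.749×10⁹ K⁴.

T ≈ 263 K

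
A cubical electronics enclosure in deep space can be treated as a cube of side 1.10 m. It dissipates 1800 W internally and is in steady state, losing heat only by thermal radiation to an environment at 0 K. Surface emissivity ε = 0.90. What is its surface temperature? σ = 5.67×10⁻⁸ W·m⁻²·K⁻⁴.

T ≈ 264 K

Steady state: internal power = radiated power, P = εσA T⁴.
Radiating area A = 6L² = 7.260 m².
T⁴ = P/(εσA) = 1800/(0.90·5.67×10⁻⁸·7.260) = 4.859×10⁹ K⁴.
T = (4.859×10⁹)^(1/4).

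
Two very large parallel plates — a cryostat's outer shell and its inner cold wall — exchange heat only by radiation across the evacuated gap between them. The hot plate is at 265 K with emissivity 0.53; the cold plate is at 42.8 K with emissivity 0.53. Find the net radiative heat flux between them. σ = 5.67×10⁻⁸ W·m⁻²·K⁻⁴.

q ≈ 101 W/m²

For two infinite grey parallel plates, q = σ(T₁⁴ − T₂⁴)/(1/ε₁ + 1/ε₂ − 1).
T₁⁴ − T₂⁴ = 4.932×10⁹ − 3.356×10⁶ = 4.928×10⁹ K⁴.
1/ε₁ + 1/ε₂ − 1 = 1.887 + 1.887 − 1 = 2.774.
q = 5.67×10⁻⁸ × 4.928×10⁹ / 2.774.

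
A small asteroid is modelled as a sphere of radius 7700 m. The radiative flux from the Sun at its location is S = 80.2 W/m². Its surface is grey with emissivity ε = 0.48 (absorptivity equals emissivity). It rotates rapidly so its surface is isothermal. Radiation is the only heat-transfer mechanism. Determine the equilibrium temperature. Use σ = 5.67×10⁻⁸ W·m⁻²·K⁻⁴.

At equilibrium, absorbed power = emitted power.
Absorbing cross-section = πr² = 1.863×10⁸ m²; emitting surface = 4πr² = 7.451×10⁸ m² (ratio 4).
εS·A_cross = εσ·A_surf·T⁴  ⇒  T⁴ = S/(4σ)   (ε cancels).
T⁴ = 80.2/(4·5.67×10⁻⁸) = 3.536×10⁸ K⁴.
T = (3.536×10⁸)^(1/4).

T ≈ 137 K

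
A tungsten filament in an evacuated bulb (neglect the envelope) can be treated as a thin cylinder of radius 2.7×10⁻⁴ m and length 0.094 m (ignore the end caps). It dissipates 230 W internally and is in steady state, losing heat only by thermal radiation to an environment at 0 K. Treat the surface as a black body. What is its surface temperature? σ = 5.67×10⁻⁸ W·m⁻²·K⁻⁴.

T ≈ 2250 K

Steady state: internal power = radiated power, P = εσA T⁴.
Radiating area A = 2πrL = 1.595×10⁻⁴ m².
T⁴ = P/(εσA) = 230/(1.0·5.67×10⁻⁸·1.595×10⁻⁴) = 2.544×10¹³ K⁴.
T = (2.544×10¹³)^(1/4).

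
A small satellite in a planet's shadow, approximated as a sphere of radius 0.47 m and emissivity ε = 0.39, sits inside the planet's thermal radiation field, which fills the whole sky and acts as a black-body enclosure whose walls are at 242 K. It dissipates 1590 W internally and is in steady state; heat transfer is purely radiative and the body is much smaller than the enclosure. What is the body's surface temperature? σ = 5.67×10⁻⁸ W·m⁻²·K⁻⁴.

T ≈ 414 K

For a small grey body in a large enclosure, net radiated power = εσA(T⁴ − T_w⁴).
Steady state: P = εσA(T⁴ − T_w⁴) with A = 4πr² = 2.776 m².
T⁴ = P/(εσA) + T_w⁴ = 1590/(0.39·5.67×10⁻⁸·2.776) + (242)⁴
    = 2.590×10¹⁰ + 3.430×10⁹ = 2.933×10¹⁰ K⁴.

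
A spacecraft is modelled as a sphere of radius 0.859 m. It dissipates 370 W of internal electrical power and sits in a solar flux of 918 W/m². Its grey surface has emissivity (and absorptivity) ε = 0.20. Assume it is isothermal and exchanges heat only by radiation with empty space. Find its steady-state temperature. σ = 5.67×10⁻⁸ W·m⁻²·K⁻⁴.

At steady state, absorbed solar power + internal power = radiated power.
Absorbed: α·S·A_cross = 0.20·918·2.318 = 425.6 W (cross-section πr²).
Total input = 425.6 + 370 = 795.6 W.
Radiated: εσ·A_surf·T⁴ with A_surf = 4πr² = 9.272 m².
T⁴ = 795.6/(0.20·5.67×10⁻⁸·9.272) = 7.566×10⁹ K⁴.

T ≈ 295 K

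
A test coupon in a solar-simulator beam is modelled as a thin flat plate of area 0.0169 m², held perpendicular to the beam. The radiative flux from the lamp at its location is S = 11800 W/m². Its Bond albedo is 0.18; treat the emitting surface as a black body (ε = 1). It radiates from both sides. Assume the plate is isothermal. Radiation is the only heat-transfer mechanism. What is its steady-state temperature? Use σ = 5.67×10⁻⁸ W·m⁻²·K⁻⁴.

T ≈ 540 K

At equilibrium, absorbed power = emitted power.
Absorbing cross-section = A = 0.01690 m²; emitting surface = 2A = 0.03380 m² (ratio 2).
(1−a)S·A_cross = εσ·A_surf·T⁴  ⇒  T⁴ = (1−a)S/(2σ).
T⁴ = 0.820·11800/(2·5.67×10⁻⁸) = 8.533×10¹⁰ K⁴.
T = (8.533×10¹⁰)^(1/4).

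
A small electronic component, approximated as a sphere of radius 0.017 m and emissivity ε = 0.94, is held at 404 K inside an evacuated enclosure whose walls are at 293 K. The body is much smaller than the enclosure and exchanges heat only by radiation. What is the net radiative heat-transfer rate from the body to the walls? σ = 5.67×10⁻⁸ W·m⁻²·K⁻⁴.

For a small grey body in a large enclosure: P_net = εσA(T_body⁴ − T_wall⁴).
A = 4πr² = 0.003632 m²; T_body⁴ − T_wall⁴ = 2.664×10¹⁰ − 7.370×10⁹ = 1.927×10¹⁰ K⁴.
|P_net| = 0.94·5.67×10⁻⁸·0.003632·1.927×10¹⁰.

P_net ≈ 3.73 W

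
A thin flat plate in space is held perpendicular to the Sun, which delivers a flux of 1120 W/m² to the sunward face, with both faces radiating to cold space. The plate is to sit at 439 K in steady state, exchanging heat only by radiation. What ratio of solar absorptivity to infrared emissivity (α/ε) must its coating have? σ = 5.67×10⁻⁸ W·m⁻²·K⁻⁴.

Balance: αS·A = εσ·2A·T⁴ ⇒ α/ε = 2σT⁴/S.
α/ε = 2·5.67×10⁻⁸·(439)⁴/1120 = 2·5.67×10⁻⁸·3.714×10¹⁰/1120.

α/ε ≈ 3.76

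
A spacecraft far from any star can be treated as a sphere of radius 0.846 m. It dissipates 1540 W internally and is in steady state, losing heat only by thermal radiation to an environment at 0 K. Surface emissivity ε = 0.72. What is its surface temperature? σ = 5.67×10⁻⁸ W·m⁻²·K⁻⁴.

T ≈ 254 K

Steady state: internal power = radiated power, P = εσA T⁴.
Radiating area A = 4πr² = 8.994 m².
T⁴ = P/(εσA) = 1540/(0.72·5.67×10⁻⁸·8.994) = 4.194×10⁹ K⁴.
T = (4.194×10⁹)^(1/4).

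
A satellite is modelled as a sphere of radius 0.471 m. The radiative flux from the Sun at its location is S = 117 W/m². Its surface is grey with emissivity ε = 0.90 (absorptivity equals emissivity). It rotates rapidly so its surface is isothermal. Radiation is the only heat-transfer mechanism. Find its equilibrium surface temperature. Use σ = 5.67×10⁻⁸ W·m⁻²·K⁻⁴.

T ≈ 151 K

At equilibrium, absorbed power = emitted power.
Absorbing cross-section = πr² = 0.6969 m²; emitting surface = 4πr² = 2.788 m² (ratio 4).
εS·A_cross = εσ·A_surf·T⁴  ⇒  T⁴ = S/(4σ)   (ε cancels).
T⁴ = 117/(4·5.67×10⁻⁸) = 5.159×10⁸ K⁴.
T = (5.159×10⁸)^(1/4).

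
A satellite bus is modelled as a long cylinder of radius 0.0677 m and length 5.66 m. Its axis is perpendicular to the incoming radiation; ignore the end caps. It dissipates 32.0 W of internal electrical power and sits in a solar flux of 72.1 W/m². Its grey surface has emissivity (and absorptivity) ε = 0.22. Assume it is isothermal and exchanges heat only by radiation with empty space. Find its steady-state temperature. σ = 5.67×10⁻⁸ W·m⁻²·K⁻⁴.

T ≈ 196 K

At steady state, absorbed solar power + internal power = radiated power.
Absorbed: α·S·A_cross = 0.22·72.1·0.7664 = 12.16 W (cross-section 2rL).
Total input = 12.16 + 32.0 = 44.16 W.
Radiated: εσ·A_surf·T⁴ with A_surf = 2πrL = 2.408 m².
T⁴ = 44.16/(0.22·5.67×10⁻⁸·2.408) = 1.470×10⁹ K⁴.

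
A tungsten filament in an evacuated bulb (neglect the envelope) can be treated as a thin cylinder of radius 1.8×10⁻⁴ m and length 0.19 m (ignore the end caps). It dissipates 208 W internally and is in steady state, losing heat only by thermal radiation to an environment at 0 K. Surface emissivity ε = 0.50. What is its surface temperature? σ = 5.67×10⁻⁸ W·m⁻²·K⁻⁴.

Steady state: internal power = radiated power, P = εσA T⁴.
Radiating area A = 2πrL = 2.149×10⁻⁴ m².
T⁴ = P/(εσA) = 208/(0.50·5.67×10⁻⁸·2.149×10⁻⁴) = 3.414×10¹³ K⁴.
T = (3.414×10¹³)^(1/4).

T ≈ 2420 K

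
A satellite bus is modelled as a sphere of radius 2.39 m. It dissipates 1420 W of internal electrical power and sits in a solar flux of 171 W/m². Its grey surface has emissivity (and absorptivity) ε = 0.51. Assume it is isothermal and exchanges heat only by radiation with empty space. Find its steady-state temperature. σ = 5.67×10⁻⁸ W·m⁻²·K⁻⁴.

At steady state, absorbed solar power + internal power = radiated power.
Absorbed: α·S·A_cross = 0.51·171·17.95 = 1565 W (cross-section πr²).
Total input = 1565 + 1420 = 2985 W.
Radiated: εσ·A_surf·T⁴ with A_surf = 4πr² = 71.78 m².
T⁴ = 2985/(0.51·5.67×10⁻⁸·71.78) = 1.438×10⁹ K⁴.

T ≈ 195 K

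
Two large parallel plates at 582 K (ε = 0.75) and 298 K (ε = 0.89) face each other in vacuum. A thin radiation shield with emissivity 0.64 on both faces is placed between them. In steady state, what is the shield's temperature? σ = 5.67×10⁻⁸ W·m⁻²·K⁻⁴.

In steady state the net flux on the hot side equals that on the cold side.
σ(T₁⁴−T_s⁴)/D₁ = σ(T_s⁴−T₂⁴)/D₂, with D₁ = 1/ε₁+1/ε_s−1 = 1.896, D₂ = 1/ε_s+1/ε₂−1 = 1.686.
Solve for T_s⁴: T_s⁴ = (D₂·T₁⁴ + D₁·T₂⁴)/(D₁+D₂) = 5.818×10¹⁰ K⁴.

T_s ≈ 491 K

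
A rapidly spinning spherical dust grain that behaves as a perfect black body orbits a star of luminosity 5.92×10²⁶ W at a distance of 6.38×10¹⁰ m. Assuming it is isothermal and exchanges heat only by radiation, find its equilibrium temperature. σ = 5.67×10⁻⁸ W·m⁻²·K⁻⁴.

T ≈ 475 K

First find the stellar flux at distance d: S = L/(4πd²) = 5.92×10²⁶/(4π·(6.38×10¹⁰)²) = 11570 W/m².
For an isothermal sphere, absorbed (1−a)S·πr² = emitted σ·4πr²·T⁴, so T⁴ = (1−a)S/(4σ).
T⁴ = 1.00·11570/(4·5.67×10⁻⁸) = 5.103×10¹⁰ K⁴.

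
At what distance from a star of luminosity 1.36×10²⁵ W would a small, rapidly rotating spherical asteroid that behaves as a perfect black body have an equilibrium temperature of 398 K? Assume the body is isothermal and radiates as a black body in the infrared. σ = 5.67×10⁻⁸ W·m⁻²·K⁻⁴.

For an isothermal black-emitting sphere, (1−a)S·πr² = σ·4πr²·T⁴ ⇒ S = 4σT⁴/(1−a).
S = 4·5.67×10⁻⁸·(398)⁴/1.00 = 5691 W/m².
Flux falls as S = L/(4πd²), so d = √(L/(4πS)) = √(1.36×10²⁵/(4π·5691)).

d ≈ 1.38×10¹⁰ m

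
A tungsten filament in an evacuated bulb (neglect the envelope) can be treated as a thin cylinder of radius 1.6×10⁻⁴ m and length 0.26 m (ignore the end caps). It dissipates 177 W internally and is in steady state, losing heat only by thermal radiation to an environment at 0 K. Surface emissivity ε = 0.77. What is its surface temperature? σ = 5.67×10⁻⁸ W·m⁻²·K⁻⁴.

Steady state: internal power = radiated power, P = εσA T⁴.
Radiating area A = 2πrL = 2.614×10⁻⁴ m².
T⁴ = P/(εσA) = 177/(0.77·5.67×10⁻⁸·2.614×10⁻⁴) = 1.551×10¹³ K⁴.
T = (1.551×10¹³)^(1/4).

T ≈ 1980 K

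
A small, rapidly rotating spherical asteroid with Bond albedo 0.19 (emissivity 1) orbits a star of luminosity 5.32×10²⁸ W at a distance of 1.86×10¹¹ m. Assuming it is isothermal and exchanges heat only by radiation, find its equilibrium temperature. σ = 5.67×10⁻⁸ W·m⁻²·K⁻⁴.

First find the stellar flux at distance d: S = L/(4πd²) = 5.32×10²⁸/(4π·(1.86×10¹¹)²) = 1.224×10⁵ W/m².
For an isothermal sphere, absorbed (1−a)S·πr² = emitted σ·4πr²·T⁴, so T⁴ = (1−a)S/(4σ).
T⁴ = 0.810·1.224×10⁵/(4·5.67×10⁻⁸) = 4.370×10¹¹ K⁴.

T ≈ 813 K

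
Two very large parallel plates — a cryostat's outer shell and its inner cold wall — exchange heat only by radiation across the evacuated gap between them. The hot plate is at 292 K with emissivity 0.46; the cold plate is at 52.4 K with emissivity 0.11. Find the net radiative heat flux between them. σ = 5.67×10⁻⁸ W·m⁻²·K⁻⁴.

q ≈ 40.1 W/m²

For two infinite grey parallel plates, q = σ(T₁⁴ − T₂⁴)/(1/ε₁ + 1/ε₂ − 1).
T₁⁴ − T₂⁴ = 7.270×10⁹ − 7.539×10⁶ = 7.262×10⁹ K⁴.
1/ε₁ + 1/ε₂ − 1 = 2.174 + 9.091 − 1 = 10.26.
q = 5.67×10⁻⁸ × 7.262×10⁹ / 10.26.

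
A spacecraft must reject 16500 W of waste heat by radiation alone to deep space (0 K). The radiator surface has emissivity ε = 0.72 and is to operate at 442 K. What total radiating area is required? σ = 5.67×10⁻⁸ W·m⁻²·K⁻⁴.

A ≈ 10.6 m²

P = εσA T⁴ ⇒ A = P/(εσT⁴).
T⁴ = 3.817×10¹⁰ K⁴.
A = 16500/(0.72 × 5.67×10⁻⁸ × 3.817×10¹⁰).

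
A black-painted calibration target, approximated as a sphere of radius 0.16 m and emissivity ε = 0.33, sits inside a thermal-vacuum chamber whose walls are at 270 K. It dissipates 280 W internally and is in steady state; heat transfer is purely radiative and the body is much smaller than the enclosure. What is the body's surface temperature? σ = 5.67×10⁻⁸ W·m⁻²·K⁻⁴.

T ≈ 477 K

For a small grey body in a large enclosure, net radiated power = εσA(T⁴ − T_w⁴).
Steady state: P = εσA(T⁴ − T_w⁴) with A = 4πr² = 0.3217 m².
T⁴ = P/(εσA) + T_w⁴ = 280/(0.33·5.67×10⁻⁸·0.3217) + (270)⁴
    = 4.652×10¹⁰ + 5.314×10⁹ = 5.183×10¹⁰ K⁴.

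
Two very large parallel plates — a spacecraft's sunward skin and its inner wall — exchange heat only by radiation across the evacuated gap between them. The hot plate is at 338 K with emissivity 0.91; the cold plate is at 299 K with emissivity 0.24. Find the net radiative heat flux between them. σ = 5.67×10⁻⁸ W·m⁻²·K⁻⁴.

q ≈ 67.2 W/m²

For two infinite grey parallel plates, q = σ(T₁⁴ − T₂⁴)/(1/ε₁ + 1/ε₂ − 1).
T₁⁴ − T₂⁴ = 1.305×10¹⁰ − 7.993×10⁹ = 5.059×10⁹ K⁴.
1/ε₁ + 1/ε₂ − 1 = 1.099 + 4.167 − 1 = 4.266.
q = 5.67×10⁻⁸ × 5.059×10⁹ / 4.266.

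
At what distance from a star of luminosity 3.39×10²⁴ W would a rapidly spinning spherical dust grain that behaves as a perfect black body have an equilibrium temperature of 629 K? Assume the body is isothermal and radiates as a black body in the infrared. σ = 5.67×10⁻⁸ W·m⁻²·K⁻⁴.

d ≈ 2.76×10⁹ m

For an isothermal black-emitting sphere, (1−a)S·πr² = σ·4πr²·T⁴ ⇒ S = 4σT⁴/(1−a).
S = 4·5.67×10⁻⁸·(629)⁴/1.00 = 35500 W/m².
Flux falls as S = L/(4πd²), so d = √(L/(4πS)) = √(3.39×10²⁴/(4π·35500)).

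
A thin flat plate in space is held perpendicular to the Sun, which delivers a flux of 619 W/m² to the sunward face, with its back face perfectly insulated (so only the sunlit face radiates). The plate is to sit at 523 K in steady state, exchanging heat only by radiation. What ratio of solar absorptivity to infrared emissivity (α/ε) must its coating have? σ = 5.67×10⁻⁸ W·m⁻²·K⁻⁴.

α/ε ≈ 6.85

Balance: αS·A = εσ·1A·T⁴ ⇒ α/ε = σT⁴/S.
α/ε = 5.67×10⁻⁸·(523)⁴/619 = 5.67×10⁻⁸·7.482×10¹⁰/619.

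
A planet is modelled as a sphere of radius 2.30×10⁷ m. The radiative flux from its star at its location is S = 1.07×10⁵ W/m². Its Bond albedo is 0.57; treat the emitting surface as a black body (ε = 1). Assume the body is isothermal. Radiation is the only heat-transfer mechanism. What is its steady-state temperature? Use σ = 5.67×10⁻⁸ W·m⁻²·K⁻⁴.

T ≈ 671 K

At equilibrium, absorbed power = emitted power.
Absorbing cross-section = πr² = 1.662×10¹⁵ m²; emitting surface = 4πr² = 6.648×10¹⁵ m² (ratio 4).
(1−a)S·A_cross = εσ·A_surf·T⁴  ⇒  T⁴ = (1−a)S/(4σ).
T⁴ = 0.430·1.07×10⁵/(4·5.67×10⁻⁸) = 2.029×10¹¹ K⁴.
T = (2.029×10¹¹)^(1/4).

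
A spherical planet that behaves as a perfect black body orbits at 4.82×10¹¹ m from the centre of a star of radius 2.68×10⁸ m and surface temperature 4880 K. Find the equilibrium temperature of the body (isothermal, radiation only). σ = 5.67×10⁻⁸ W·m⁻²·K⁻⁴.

T ≈ 81.4 K

The star's surface emits σT_*⁴; at distance d the flux is S = σT_*⁴(R_*/d)².
S = 5.67×10⁻⁸·(4880)⁴·(2.68×10⁸/4.82×10¹¹)² = 9.941 W/m².
For an isothermal sphere T⁴ = (1−a)S/(4σ) = 4.383×10⁷ K⁴.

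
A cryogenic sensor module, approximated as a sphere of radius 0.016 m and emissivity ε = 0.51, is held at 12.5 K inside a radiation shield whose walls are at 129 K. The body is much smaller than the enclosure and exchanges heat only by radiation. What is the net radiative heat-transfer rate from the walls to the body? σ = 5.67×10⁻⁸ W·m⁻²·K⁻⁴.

P_net ≈ 0.0258 W

For a small grey body in a large enclosure: P_net = εσA(T_body⁴ − T_wall⁴).
A = 4πr² = 0.003217 m²; T_body⁴ − T_wall⁴ = 24410 − 2.769×10⁸ = -2.769×10⁸ K⁴.
|P_net| = 0.51·5.67×10⁻⁸·0.003217·2.769×10⁸.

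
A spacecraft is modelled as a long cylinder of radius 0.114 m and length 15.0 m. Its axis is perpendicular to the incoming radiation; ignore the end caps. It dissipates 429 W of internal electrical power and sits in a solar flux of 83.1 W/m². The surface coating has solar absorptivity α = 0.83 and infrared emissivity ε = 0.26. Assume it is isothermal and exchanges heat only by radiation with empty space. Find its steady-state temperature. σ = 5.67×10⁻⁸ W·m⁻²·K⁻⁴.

At steady state, absorbed solar power + internal power = radiated power.
Absorbed: α·S·A_cross = 0.83·83.1·3.420 = 235.9 W (cross-section 2rL).
Total input = 235.9 + 429 = 664.9 W.
Radiated: εσ·A_surf·T⁴ with A_surf = 2πrL = 10.74 m².
T⁴ = 664.9/(0.26·5.67×10⁻⁸·10.74) = 4.198×10⁹ K⁴.

T ≈ 255 K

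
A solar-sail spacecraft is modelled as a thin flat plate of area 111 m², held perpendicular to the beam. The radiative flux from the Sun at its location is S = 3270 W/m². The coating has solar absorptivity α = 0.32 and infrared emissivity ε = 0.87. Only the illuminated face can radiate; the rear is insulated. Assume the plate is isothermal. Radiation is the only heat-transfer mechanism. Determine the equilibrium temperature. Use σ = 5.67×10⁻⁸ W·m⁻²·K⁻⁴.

T ≈ 382 K

At equilibrium, absorbed power = emitted power.
Absorbing cross-section = A = 111.0 m²; emitting surface = A = 111.0 m² (ratio 1).
αS·A_cross = εσ·A_surf·T⁴  ⇒  T⁴ = αS/(ε·1σ).
T⁴ = 0.320·3270/(0.87·1·5.67×10⁻⁸) = 2.121×10¹⁰ K⁴.
T = (2.121×10¹⁰)^(1/4).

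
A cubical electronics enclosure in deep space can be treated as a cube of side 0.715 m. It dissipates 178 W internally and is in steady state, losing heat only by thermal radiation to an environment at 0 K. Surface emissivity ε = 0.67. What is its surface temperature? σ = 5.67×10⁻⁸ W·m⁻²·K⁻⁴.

T ≈ 198 K

Steady state: internal power = radiated power, P = εσA T⁴.
Radiating area A = 6L² = 3.067 m².
T⁴ = P/(εσA) = 178/(0.67·5.67×10⁻⁸·3.067) = 1.528×10⁹ K⁴.
T = (1.528×10⁹)^(1/4).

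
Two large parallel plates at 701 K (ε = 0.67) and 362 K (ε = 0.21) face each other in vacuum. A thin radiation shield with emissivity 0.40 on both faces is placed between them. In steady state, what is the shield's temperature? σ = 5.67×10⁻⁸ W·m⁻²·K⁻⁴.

T_s ≈ 641 K

In steady state the net flux on the hot side equals that on the cold side.
σ(T₁⁴−T_s⁴)/D₁ = σ(T_s⁴−T₂⁴)/D₂, with D₁ = 1/ε₁+1/ε_s−1 = 2.993, D₂ = 1/ε_s+1/ε₂−1 = 6.262.
Solve for T_s⁴: T_s⁴ = (D₂·T₁⁴ + D₁·T₂⁴)/(D₁+D₂) = 1.689×10¹¹ K⁴.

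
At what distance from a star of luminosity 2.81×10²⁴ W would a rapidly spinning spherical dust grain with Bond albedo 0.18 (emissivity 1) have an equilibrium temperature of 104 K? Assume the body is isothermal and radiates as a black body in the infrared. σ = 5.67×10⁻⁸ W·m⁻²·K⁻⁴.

For an isothermal black-emitting sphere, (1−a)S·πr² = σ·4πr²·T⁴ ⇒ S = 4σT⁴/(1−a).
S = 4·5.67×10⁻⁸·(104)⁴/0.820 = 32.36 W/m².
Flux falls as S = L/(4πd²), so d = √(L/(4πS)) = √(2.81×10²⁴/(4π·32.36)).

d ≈ 8.31×10¹⁰ m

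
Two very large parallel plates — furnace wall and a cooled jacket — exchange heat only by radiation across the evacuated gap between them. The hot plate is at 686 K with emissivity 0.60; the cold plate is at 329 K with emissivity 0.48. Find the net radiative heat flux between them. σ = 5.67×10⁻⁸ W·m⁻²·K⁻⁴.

q ≈ 4320 W/m²

For two infinite grey parallel plates, q = σ(T₁⁴ − T₂⁴)/(1/ε₁ + 1/ε₂ − 1).
T₁⁴ − T₂⁴ = 2.215×10¹¹ − 1.172×10¹⁰ = 2.097×10¹¹ K⁴.
1/ε₁ + 1/ε₂ − 1 = 1.667 + 2.083 − 1 = 2.750.
q = 5.67×10⁻⁸ × 2.097×10¹¹ / 2.750.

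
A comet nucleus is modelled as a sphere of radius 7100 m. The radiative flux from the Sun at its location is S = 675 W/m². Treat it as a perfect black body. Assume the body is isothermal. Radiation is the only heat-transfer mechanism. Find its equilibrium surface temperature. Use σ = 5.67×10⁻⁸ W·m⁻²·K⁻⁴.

At equilibrium, absorbed power = emitted power.
Absorbing cross-section = πr² = 1.584×10⁸ m²; emitting surface = 4πr² = 6.335×10⁸ m² (ratio 4).
S·A_cross = εσ·A_surf·T⁴  ⇒  T⁴ = S/(4σ).
T⁴ = 1.00·675/(4·5.67×10⁻⁸) = 2.976×10⁹ K⁴.
T = (2.976×10⁹)^(1/4).

T ≈ 234 K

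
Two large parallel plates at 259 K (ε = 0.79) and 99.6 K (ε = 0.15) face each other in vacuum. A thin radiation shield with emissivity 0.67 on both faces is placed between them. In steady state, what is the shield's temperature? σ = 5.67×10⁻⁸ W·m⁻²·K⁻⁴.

In steady state the net flux on the hot side equals that on the cold side.
σ(T₁⁴−T_s⁴)/D₁ = σ(T_s⁴−T₂⁴)/D₂, with D₁ = 1/ε₁+1/ε_s−1 = 1.758, D₂ = 1/ε_s+1/ε₂−1 = 7.159.
Solve for T_s⁴: T_s⁴ = (D₂·T₁⁴ + D₁·T₂⁴)/(D₁+D₂) = 3.632×10⁹ K⁴.

T_s ≈ 245 K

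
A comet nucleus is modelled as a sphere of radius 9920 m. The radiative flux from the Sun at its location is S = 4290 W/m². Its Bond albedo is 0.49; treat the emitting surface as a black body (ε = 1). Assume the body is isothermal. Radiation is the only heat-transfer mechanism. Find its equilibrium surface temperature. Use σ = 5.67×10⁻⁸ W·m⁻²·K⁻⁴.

At equilibrium, absorbed power = emitted power.
Absorbing cross-section = πr² = 3.092×10⁸ m²; emitting surface = 4πr² = 1.237×10⁹ m² (ratio 4).
(1−a)S·A_cross = εσ·A_surf·T⁴  ⇒  T⁴ = (1−a)S/(4σ).
T⁴ = 0.510·4290/(4·5.67×10⁻⁸) = 9.647×10⁹ K⁴.
T = (9.647×10⁹)^(1/4).

T ≈ 313 K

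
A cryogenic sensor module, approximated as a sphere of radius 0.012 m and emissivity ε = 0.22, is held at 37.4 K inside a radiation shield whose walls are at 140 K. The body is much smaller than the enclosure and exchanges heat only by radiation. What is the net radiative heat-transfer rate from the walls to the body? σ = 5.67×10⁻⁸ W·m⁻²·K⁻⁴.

P_net ≈ 0.00863 W

For a small grey body in a large enclosure: P_net = εσA(T_body⁴ − T_wall⁴).
A = 4πr² = 0.001810 m²; T_body⁴ − T_wall⁴ = 1.957×10⁶ − 3.842×10⁸ = -3.822×10⁸ K⁴.
|P_net| = 0.22·5.67×10⁻⁸·0.001810·3.822×10⁸.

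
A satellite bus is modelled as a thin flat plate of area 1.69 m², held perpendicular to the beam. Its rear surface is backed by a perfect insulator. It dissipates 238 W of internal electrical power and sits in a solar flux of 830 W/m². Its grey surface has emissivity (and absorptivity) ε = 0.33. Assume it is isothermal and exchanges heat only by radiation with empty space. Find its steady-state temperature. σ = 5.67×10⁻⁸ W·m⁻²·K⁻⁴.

At steady state, absorbed solar power + internal power = radiated power.
Absorbed: α·S·A_cross = 0.33·830·1.690 = 462.9 W (cross-section A).
Total input = 462.9 + 238 = 700.9 W.
Radiated: εσ·A_surf·T⁴ with A_surf = A = 1.690 m².
T⁴ = 700.9/(0.33·5.67×10⁻⁸·1.690) = 2.216×10¹⁰ K⁴.

T ≈ 386 K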